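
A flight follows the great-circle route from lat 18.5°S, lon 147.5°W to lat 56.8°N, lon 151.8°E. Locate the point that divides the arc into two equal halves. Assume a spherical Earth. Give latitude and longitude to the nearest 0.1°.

Write both endpoints as unit vectors p₁, p₂ with components (cos φ cos λ, cos φ sin λ, sin φ).
The central angle between the endpoints is δ = arccos(p₁·p₂) ≈ 1.582 rad (90.7°).
Interpolate at f = 1/2 with slerp weights a = sin((1−f)δ)/sin δ ≈ 0.711, b = sin(fδ)/sin δ ≈ 0.711.
p = a·p₁ + b·p₂ ≈ (-0.912, -0.178, 0.369); φ = arcsin(p_z) ≈ 21.68°, λ = atan2(p_y, p_x) ≈ -168.93°.

≈ lat 21.7°N, lon 168.9°W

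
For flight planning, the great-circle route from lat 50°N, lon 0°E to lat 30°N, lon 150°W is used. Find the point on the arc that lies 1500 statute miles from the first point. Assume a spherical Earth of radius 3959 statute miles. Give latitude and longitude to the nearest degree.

The haversine formula gives a central angle δ ≈ 1.670 rad (95.7°) between the endpoints. The total great-circle distance is δ·R ≈ 1.670 × 3959 ≈ 6612 mi, so the target fraction is f = 1500/6612 ≈ 0.227.
Interpolate at f ≈ 0.227 with slerp weights a = sin((1−f)δ)/sin δ ≈ 0.966, b = sin(fδ)/sin δ ≈ 0.372.
p = a·p₁ + b·p₂ ≈ (0.342, -0.161, 0.926); φ = arcsin(p_z) ≈ 67.79°, λ = atan2(p_y, p_x) ≈ -25.20°.

≈ lat 68°N, lon 25°W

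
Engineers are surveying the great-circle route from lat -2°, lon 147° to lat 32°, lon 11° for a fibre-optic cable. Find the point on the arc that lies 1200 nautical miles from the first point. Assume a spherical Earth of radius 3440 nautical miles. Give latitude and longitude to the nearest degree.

≈ lat 11°, lon 132°

Convert each endpoint to a unit vector on the sphere (x = cos φ cos λ, y = cos φ sin λ, z = sin φ).
The central angle between the endpoints is δ = arccos(p₁·p₂) ≈ 2.250 rad (128.9°). The total great-circle distance is δ·R ≈ 2.250 × 3440 ≈ 7740 nmi, so the target fraction is f = 1200/7740 ≈ 0.155.
Interpolate at f ≈ 0.155 with slerp weights a = sin((1−f)δ)/sin δ ≈ 1.216, b = sin(fδ)/sin δ ≈ 0.439.
p = a·p₁ + b·p₂ ≈ (-0.653, 0.733, 0.190); φ = arcsin(p_z) ≈ 10.97°, λ = atan2(p_y, p_x) ≈ 131.72°.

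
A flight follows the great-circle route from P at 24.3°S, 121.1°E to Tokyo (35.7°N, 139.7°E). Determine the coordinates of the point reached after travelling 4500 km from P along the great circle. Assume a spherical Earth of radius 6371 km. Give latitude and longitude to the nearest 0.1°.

The haversine formula gives a central angle δ ≈ 1.091 rad (62.5°) between the endpoints. The total great-circle distance is δ·R ≈ 1.091 × 6371 ≈ 6953 km, so the target fraction is f = 4500/6953 ≈ 0.647.
Interpolate at f ≈ 0.647 with slerp weights a = sin((1−f)δ)/sin δ ≈ 0.423, b = sin(fδ)/sin δ ≈ 0.732.
p = a·p₁ + b·p₂ ≈ (-0.652, 0.715, 0.253); φ = arcsin(p_z) ≈ 14.64°, λ = atan2(p_y, p_x) ≈ 132.39°.

≈ 14.6°N, 132.4°E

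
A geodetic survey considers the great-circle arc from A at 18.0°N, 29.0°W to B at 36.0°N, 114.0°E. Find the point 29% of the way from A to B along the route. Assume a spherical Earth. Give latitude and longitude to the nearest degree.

From cos δ = sin φ₁ sin φ₂ + cos φ₁ cos φ₂ cos Δλ, the central angle is δ ≈ 2.018 rad (115.6°).
Interpolate at f = 0.29 with slerp weights a = sin((1−f)δ)/sin δ ≈ 1.099, b = sin(fδ)/sin δ ≈ 0.613.
p = a·p₁ + b·p₂ ≈ (0.712, -0.054, 0.700); φ = arcsin(p_z) ≈ 44.41°, λ = atan2(p_y, p_x) ≈ -4.31°.

≈ 44°N, 4°W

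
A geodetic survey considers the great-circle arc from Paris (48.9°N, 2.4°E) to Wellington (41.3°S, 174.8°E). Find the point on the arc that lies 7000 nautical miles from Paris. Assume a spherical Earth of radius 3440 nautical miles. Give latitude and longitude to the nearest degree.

≈ 7°N, 149°E

Write both endpoints as unit vectors p₁, p₂ with components (cos φ cos λ, cos φ sin λ, sin φ).
The central angle between the endpoints is δ = arccos(p₁·p₂) ≈ 2.979 rad (170.7°). The total great-circle distance is δ·R ≈ 2.979 × 3440 ≈ 10249 nmi, so the target fraction is f = 7000/10249 ≈ 0.683.
Interpolate at f ≈ 0.683 with slerp weights a = sin((1−f)δ)/sin δ ≈ 5.018, b = sin(fδ)/sin δ ≈ 5.538.
p = a·p₁ + b·p₂ ≈ (-0.848, 0.515, 0.126); φ = arcsin(p_z) ≈ 7.24°, λ = atan2(p_y, p_x) ≈ 148.71°.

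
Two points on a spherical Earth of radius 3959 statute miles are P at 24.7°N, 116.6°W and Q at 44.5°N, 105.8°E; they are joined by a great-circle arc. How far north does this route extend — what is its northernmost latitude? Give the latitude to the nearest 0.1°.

The great circle lies in the plane with unit normal n̂ = (p₁ × p₂)/|p₁ × p₂|.
Here n̂_z ≈ -0.445; the vertex latitude is φ_max = arccos|n̂_z| ≈ 63.6°.
Check via Clairaut: cos φ_max = |cos φ₁| · sin C = cos(24.7°)·sin(29.3°) ≈ 0.445, again giving ≈ 63.6°.

≈ 63.6°N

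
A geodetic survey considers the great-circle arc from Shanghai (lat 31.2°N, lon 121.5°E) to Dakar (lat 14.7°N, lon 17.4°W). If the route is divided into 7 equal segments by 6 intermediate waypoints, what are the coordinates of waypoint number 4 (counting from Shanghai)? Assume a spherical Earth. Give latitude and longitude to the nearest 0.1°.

From cos δ = sin φ₁ sin φ₂ + cos φ₁ cos φ₂ cos Δλ, the central angle is δ ≈ 2.085 rad (119.5°).
Interpolate at f = 4/7 with slerp weights a = sin((1−f)δ)/sin δ ≈ 0.895, b = sin(fδ)/sin δ ≈ 1.067.
p = a·p₁ + b·p₂ ≈ (0.585, 0.344, 0.735); φ = arcsin(p_z) ≈ 47.27°, λ = atan2(p_y, p_x) ≈ 30.49°.

≈ lat 47.3°N, lon 30.5°E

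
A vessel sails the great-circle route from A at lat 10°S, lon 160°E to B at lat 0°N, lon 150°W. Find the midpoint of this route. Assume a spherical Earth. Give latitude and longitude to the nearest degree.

Write both endpoints as unit vectors p₁, p₂ with components (cos φ cos λ, cos φ sin λ, sin φ).
The central angle between the endpoints is δ = arccos(p₁·p₂) ≈ 0.885 rad (50.7°).
Interpolate at f = 1/2 with slerp weights a = sin((1−f)δ)/sin δ ≈ 0.553, b = sin(fδ)/sin δ ≈ 0.553.
p = a·p₁ + b·p₂ ≈ (-0.991, -0.090, -0.096); φ = arcsin(p_z) ≈ -5.51°, λ = atan2(p_y, p_x) ≈ -174.80°.

≈ lat 6°S, lon 175°W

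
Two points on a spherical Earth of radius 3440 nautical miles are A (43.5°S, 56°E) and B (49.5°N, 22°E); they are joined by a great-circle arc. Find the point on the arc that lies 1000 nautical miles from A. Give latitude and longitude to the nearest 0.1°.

≈ (27.8°S, 49.2°E)

From cos δ = sin φ₁ sin φ₂ + cos φ₁ cos φ₂ cos Δλ, the central angle is δ ≈ 1.704 rad (97.6°). The total great-circle distance is δ·R ≈ 1.704 × 3440 ≈ 5862 nmi, so the target fraction is f = 1000/5862 ≈ 0.171.
Interpolate at f ≈ 0.171 with slerp weights a = sin((1−f)δ)/sin δ ≈ 0.996, b = sin(fδ)/sin δ ≈ 0.289.
p = a·p₁ + b·p₂ ≈ (0.578, 0.670, -0.466); φ = arcsin(p_z) ≈ -27.78°, λ = atan2(p_y, p_x) ≈ 49.18°.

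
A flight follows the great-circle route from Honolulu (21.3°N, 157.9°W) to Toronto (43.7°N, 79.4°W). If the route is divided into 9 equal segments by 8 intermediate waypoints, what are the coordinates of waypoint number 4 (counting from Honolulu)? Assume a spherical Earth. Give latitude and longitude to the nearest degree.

≈ 38°N, 129°W

Convert each endpoint to a unit vector on the sphere (x = cos φ cos λ, y = cos φ sin λ, z = sin φ).
The central angle between the endpoints is δ = arccos(p₁·p₂) ≈ 1.175 rad (67.3°).
Interpolate at f = 4/9 with slerp weights a = sin((1−f)δ)/sin δ ≈ 0.658, b = sin(fδ)/sin δ ≈ 0.541.
p = a·p₁ + b·p₂ ≈ (-0.496, -0.615, 0.613); φ = arcsin(p_z) ≈ 37.78°, λ = atan2(p_y, p_x) ≈ -128.91°.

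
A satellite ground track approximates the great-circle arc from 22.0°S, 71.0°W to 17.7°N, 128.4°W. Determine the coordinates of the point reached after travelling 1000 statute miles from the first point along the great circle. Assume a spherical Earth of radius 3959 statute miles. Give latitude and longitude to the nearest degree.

≈ 14°S, 84°W

Convert each endpoint to a unit vector on the sphere (x = cos φ cos λ, y = cos φ sin λ, z = sin φ).
The central angle between the endpoints is δ = arccos(p₁·p₂) ≈ 1.200 rad (68.8°). The total great-circle distance is δ·R ≈ 1.200 × 3959 ≈ 4752 mi, so the target fraction is f = 1000/4752 ≈ 0.210.
Interpolate at f ≈ 0.210 with slerp weights a = sin((1−f)δ)/sin δ ≈ 0.871, b = sin(fδ)/sin δ ≈ 0.268.
p = a·p₁ + b·p₂ ≈ (0.104, -0.964, -0.245); φ = arcsin(p_z) ≈ -14.17°, λ = atan2(p_y, p_x) ≈ -83.82°.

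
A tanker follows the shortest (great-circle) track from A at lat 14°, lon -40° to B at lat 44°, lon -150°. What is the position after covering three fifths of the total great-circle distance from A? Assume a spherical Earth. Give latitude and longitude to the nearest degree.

Convert each endpoint to a unit vector on the sphere (x = cos φ cos λ, y = cos φ sin λ, z = sin φ).
The central angle between the endpoints is δ = arccos(p₁·p₂) ≈ 1.642 rad (94.1°).
Interpolate at f = 3/5 with slerp weights a = sin((1−f)δ)/sin δ ≈ 0.612, b = sin(fδ)/sin δ ≈ 0.835.
p = a·p₁ + b·p₂ ≈ (-0.066, -0.682, 0.728); φ = arcsin(p_z) ≈ 46.74°, λ = atan2(p_y, p_x) ≈ -95.49°.

≈ lat 47°, lon -95°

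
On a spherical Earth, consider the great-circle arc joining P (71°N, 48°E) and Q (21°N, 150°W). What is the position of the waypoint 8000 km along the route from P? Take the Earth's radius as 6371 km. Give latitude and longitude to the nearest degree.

≈ (36°N, 152°W)

Write both endpoints as unit vectors p₁, p₂ with components (cos φ cos λ, cos φ sin λ, sin φ).
The central angle between the endpoints is δ = arccos(p₁·p₂) ≈ 1.521 rad (87.1°). The total great-circle distance is δ·R ≈ 1.521 × 6371 ≈ 9690 km, so the target fraction is f = 8000/9690 ≈ 0.826.
Interpolate at f ≈ 0.826 with slerp weights a = sin((1−f)δ)/sin δ ≈ 0.263, b = sin(fδ)/sin δ ≈ 0.952.
p = a·p₁ + b·p₂ ≈ (-0.712, -0.381, 0.589); φ = arcsin(p_z) ≈ 36.11°, λ = atan2(p_y, p_x) ≈ -151.87°.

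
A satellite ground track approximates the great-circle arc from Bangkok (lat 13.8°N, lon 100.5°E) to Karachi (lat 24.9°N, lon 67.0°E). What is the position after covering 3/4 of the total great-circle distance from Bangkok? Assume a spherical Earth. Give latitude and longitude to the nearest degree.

≈ lat 23°N, lon 76°E

Write both endpoints as unit vectors p₁, p₂ with components (cos φ cos λ, cos φ sin λ, sin φ).
The central angle between the endpoints is δ = arccos(p₁·p₂) ≈ 0.583 rad (33.4°).
Interpolate at f = 3/4 with slerp weights a = sin((1−f)δ)/sin δ ≈ 0.264, b = sin(fδ)/sin δ ≈ 0.769.
p = a·p₁ + b·p₂ ≈ (0.226, 0.894, 0.387); φ = arcsin(p_z) ≈ 22.75°, λ = atan2(p_y, p_x) ≈ 75.82°.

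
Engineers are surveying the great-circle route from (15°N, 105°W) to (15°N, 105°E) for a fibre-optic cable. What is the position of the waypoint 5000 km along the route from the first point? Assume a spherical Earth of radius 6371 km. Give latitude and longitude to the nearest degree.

≈ (41°N, 147°W)

Write both endpoints as unit vectors p₁, p₂ with components (cos φ cos λ, cos φ sin λ, sin φ).
The central angle between the endpoints is δ = arccos(p₁·p₂) ≈ 2.405 rad (137.8°). The total great-circle distance is δ·R ≈ 2.405 × 6371 ≈ 15325 km, so the target fraction is f = 5000/15325 ≈ 0.326.
Interpolate at f ≈ 0.326 with slerp weights a = sin((1−f)δ)/sin δ ≈ 1.487, b = sin(fδ)/sin δ ≈ 1.052.
p = a·p₁ + b·p₂ ≈ (-0.635, -0.406, 0.657); φ = arcsin(p_z) ≈ 41.10°, λ = atan2(p_y, p_x) ≈ -147.42°.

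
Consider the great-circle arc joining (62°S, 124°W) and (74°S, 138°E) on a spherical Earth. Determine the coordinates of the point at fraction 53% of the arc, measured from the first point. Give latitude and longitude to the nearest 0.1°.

≈ (75.0°S, 159.7°W)

From cos δ = sin φ₁ sin φ₂ + cos φ₁ cos φ₂ cos Δλ, the central angle is δ ≈ 0.590 rad (33.8°).
Interpolate at f = 0.53 with slerp weights a = sin((1−f)δ)/sin δ ≈ 0.492, b = sin(fδ)/sin δ ≈ 0.553.
p = a·p₁ + b·p₂ ≈ (-0.242, -0.090, -0.966); φ = arcsin(p_z) ≈ -75.02°, λ = atan2(p_y, p_x) ≈ -159.73°.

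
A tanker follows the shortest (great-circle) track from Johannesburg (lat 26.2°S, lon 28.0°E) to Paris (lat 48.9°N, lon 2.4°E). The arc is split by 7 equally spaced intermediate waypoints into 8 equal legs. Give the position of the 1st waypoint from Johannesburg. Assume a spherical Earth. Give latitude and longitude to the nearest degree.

Convert each endpoint to a unit vector on the sphere (x = cos φ cos λ, y = cos φ sin λ, z = sin φ).
The central angle between the endpoints is δ = arccos(p₁·p₂) ≈ 1.370 rad (78.5°).
Interpolate at f = 1/8 with slerp weights a = sin((1−f)δ)/sin δ ≈ 0.951, b = sin(fδ)/sin δ ≈ 0.174.
p = a·p₁ + b·p₂ ≈ (0.867, 0.405, -0.289); φ = arcsin(p_z) ≈ -16.78°, λ = atan2(p_y, p_x) ≈ 25.04°.

≈ lat 17°S, lon 25°E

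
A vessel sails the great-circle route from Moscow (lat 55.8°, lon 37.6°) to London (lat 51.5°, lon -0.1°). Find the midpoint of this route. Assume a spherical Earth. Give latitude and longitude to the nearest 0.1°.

≈ lat 55.1°, lon 17.8°

Convert each endpoint to a unit vector on the sphere (x = cos φ cos λ, y = cos φ sin λ, z = sin φ).
The central angle between the endpoints is δ = arccos(p₁·p₂) ≈ 0.392 rad (22.5°).
Interpolate at f = 1/2 with slerp weights a = sin((1−f)δ)/sin δ ≈ 0.510, b = sin(fδ)/sin δ ≈ 0.510.
p = a·p₁ + b·p₂ ≈ (0.544, 0.174, 0.821); φ = arcsin(p_z) ≈ 55.14°, λ = atan2(p_y, p_x) ≈ 17.75°.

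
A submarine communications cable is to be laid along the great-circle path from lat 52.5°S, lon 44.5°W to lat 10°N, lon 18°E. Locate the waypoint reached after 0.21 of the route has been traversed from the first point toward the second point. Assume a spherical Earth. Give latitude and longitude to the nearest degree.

≈ lat 42°S, lon 24°W

Write both endpoints as unit vectors p₁, p₂ with components (cos φ cos λ, cos φ sin λ, sin φ).
The central angle between the endpoints is δ = arccos(p₁·p₂) ≈ 1.431 rad (82.0°).
Interpolate at f = 0.21 with slerp weights a = sin((1−f)δ)/sin δ ≈ 0.914, b = sin(fδ)/sin δ ≈ 0.299.
p = a·p₁ + b·p₂ ≈ (0.677, -0.299, -0.673); φ = arcsin(p_z) ≈ -42.29°, λ = atan2(p_y, p_x) ≈ -23.83°.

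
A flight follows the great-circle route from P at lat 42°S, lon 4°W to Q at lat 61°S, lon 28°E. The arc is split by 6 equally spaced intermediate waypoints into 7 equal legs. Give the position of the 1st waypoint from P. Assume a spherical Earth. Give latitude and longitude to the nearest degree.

Convert each endpoint to a unit vector on the sphere (x = cos φ cos λ, y = cos φ sin λ, z = sin φ).
The central angle between the endpoints is δ = arccos(p₁·p₂) ≈ 0.472 rad (27.0°).
Interpolate at f = 1/7 with slerp weights a = sin((1−f)δ)/sin δ ≈ 0.866, b = sin(fδ)/sin δ ≈ 0.148.
p = a·p₁ + b·p₂ ≈ (0.705, -0.011, -0.709); φ = arcsin(p_z) ≈ -45.14°, λ = atan2(p_y, p_x) ≈ -0.91°.

≈ lat 45°S, lon 1°W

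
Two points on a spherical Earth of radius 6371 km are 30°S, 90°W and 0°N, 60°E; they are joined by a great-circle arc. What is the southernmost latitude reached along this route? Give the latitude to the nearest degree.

≈ 49°S

The great circle lies in the plane with unit normal n̂ = (p₁ × p₂)/|p₁ × p₂|.
Here n̂_z ≈ +0.655; the vertex latitude is φ_max = arccos|n̂_z| ≈ 49.1°.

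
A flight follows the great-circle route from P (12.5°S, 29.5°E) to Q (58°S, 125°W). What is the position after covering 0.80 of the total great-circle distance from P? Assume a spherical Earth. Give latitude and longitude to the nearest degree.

≈ (74°S, 89°W)

Write both endpoints as unit vectors p₁, p₂ with components (cos φ cos λ, cos φ sin λ, sin φ).
The central angle between the endpoints is δ = arccos(p₁·p₂) ≈ 1.858 rad (106.5°).
Interpolate at f = 0.80 with slerp weights a = sin((1−f)δ)/sin δ ≈ 0.379, b = sin(fδ)/sin δ ≈ 1.039.
p = a·p₁ + b·p₂ ≈ (0.006, -0.269, -0.963); φ = arcsin(p_z) ≈ -74.39°, λ = atan2(p_y, p_x) ≈ -88.74°.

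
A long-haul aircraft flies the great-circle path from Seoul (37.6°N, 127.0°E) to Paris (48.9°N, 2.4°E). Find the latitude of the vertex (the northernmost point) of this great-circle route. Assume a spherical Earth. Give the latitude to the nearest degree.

≈ 64°N

The great circle lies in the plane with unit normal n̂ = (p₁ × p₂)/|p₁ × p₂|.
Here n̂_z ≈ -0.435; the vertex latitude is φ_max = arccos|n̂_z| ≈ 64.2°.
Check via Clairaut: cos φ_max = |cos φ₁| · sin C = cos(37.6°)·sin(33.3°) ≈ 0.435, again giving ≈ 64.2°.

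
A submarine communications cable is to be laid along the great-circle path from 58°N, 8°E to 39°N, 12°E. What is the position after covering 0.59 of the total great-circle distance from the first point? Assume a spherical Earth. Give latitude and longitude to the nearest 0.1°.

Write both endpoints as unit vectors p₁, p₂ with components (cos φ cos λ, cos φ sin λ, sin φ).
The central angle between the endpoints is δ = arccos(p₁·p₂) ≈ 0.335 rad (19.2°).
Interpolate at f = 0.59 with slerp weights a = sin((1−f)δ)/sin δ ≈ 0.416, b = sin(fδ)/sin δ ≈ 0.597.
p = a·p₁ + b·p₂ ≈ (0.673, 0.127, 0.729); φ = arcsin(p_z) ≈ 46.81°, λ = atan2(p_y, p_x) ≈ 10.71°.

≈ 46.8°N, 10.7°E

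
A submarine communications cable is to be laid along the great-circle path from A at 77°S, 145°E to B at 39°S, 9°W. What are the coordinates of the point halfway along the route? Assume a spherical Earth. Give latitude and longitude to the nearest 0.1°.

Convert each endpoint to a unit vector on the sphere (x = cos φ cos λ, y = cos φ sin λ, z = sin φ).
The central angle between the endpoints is δ = arccos(p₁·p₂) ≈ 1.097 rad (62.9°).
Interpolate at f = 1/2 with slerp weights a = sin((1−f)δ)/sin δ ≈ 0.586, b = sin(fδ)/sin δ ≈ 0.586.
p = a·p₁ + b·p₂ ≈ (0.342, 0.004, -0.940); φ = arcsin(p_z) ≈ -70.01°, λ = atan2(p_y, p_x) ≈ 0.73°.

≈ 70.0°S, 0.7°E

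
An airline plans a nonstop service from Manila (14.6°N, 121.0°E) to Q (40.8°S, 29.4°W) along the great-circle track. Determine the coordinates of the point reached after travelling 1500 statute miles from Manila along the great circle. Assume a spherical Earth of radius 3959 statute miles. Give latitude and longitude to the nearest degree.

≈ (3°S, 108°E)

Convert each endpoint to a unit vector on the sphere (x = cos φ cos λ, y = cos φ sin λ, z = sin φ).
The central angle between the endpoints is δ = arccos(p₁·p₂) ≈ 2.501 rad (143.3°). The total great-circle distance is δ·R ≈ 2.501 × 3959 ≈ 9901 mi, so the target fraction is f = 1500/9901 ≈ 0.152.
Interpolate at f ≈ 0.152 with slerp weights a = sin((1−f)δ)/sin δ ≈ 1.425, b = sin(fδ)/sin δ ≈ 0.619.
p = a·p₁ + b·p₂ ≈ (-0.302, 0.952, -0.045); φ = arcsin(p_z) ≈ -2.58°, λ = atan2(p_y, p_x) ≈ 107.61°.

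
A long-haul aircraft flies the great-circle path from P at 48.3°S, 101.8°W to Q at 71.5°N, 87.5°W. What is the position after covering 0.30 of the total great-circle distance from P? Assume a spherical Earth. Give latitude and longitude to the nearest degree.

Convert each endpoint to a unit vector on the sphere (x = cos φ cos λ, y = cos φ sin λ, z = sin φ).
The central angle between the endpoints is δ = arccos(p₁·p₂) ≈ 2.098 rad (120.2°).
Interpolate at f = 0.30 with slerp weights a = sin((1−f)δ)/sin δ ≈ 1.151, b = sin(fδ)/sin δ ≈ 0.681.
p = a·p₁ + b·p₂ ≈ (-0.147, -0.966, -0.213); φ = arcsin(p_z) ≈ -12.32°, λ = atan2(p_y, p_x) ≈ -98.67°.

≈ 12°S, 99°W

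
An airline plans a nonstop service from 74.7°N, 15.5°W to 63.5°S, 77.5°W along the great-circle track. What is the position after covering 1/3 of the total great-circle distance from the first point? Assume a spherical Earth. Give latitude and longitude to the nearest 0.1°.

≈ 30.0°N, 50.5°W

Convert each endpoint to a unit vector on the sphere (x = cos φ cos λ, y = cos φ sin λ, z = sin φ).
The central angle between the endpoints is δ = arccos(p₁·p₂) ≈ 2.511 rad (143.9°).
Interpolate at f = 1/3 with slerp weights a = sin((1−f)δ)/sin δ ≈ 1.688, b = sin(fδ)/sin δ ≈ 1.260.
p = a·p₁ + b·p₂ ≈ (0.551, -0.668, 0.500); φ = arcsin(p_z) ≈ 30.01°, λ = atan2(p_y, p_x) ≈ -50.49°.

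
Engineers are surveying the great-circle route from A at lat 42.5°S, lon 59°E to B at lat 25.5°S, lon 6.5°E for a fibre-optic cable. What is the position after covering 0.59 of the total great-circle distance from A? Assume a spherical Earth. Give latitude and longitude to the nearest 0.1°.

Write both endpoints as unit vectors p₁, p₂ with components (cos φ cos λ, cos φ sin λ, sin φ).
The central angle between the endpoints is δ = arccos(p₁·p₂) ≈ 0.801 rad (45.9°).
Interpolate at f = 0.59 with slerp weights a = sin((1−f)δ)/sin δ ≈ 0.449, b = sin(fδ)/sin δ ≈ 0.634.
p = a·p₁ + b·p₂ ≈ (0.739, 0.349, -0.576); φ = arcsin(p_z) ≈ -35.20°, λ = atan2(p_y, p_x) ≈ 25.26°.

≈ lat 35.2°S, lon 25.3°E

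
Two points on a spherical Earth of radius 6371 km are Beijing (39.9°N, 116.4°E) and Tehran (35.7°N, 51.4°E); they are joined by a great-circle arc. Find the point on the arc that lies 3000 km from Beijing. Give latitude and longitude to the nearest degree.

≈ 42°N, 80°E

Write both endpoints as unit vectors p₁, p₂ with components (cos φ cos λ, cos φ sin λ, sin φ).
The central angle between the endpoints is δ = arccos(p₁·p₂) ≈ 0.879 rad (50.4°). The total great-circle distance is δ·R ≈ 0.879 × 6371 ≈ 5603 km, so the target fraction is f = 3000/5603 ≈ 0.535.
Interpolate at f ≈ 0.535 with slerp weights a = sin((1−f)δ)/sin δ ≈ 0.516, b = sin(fδ)/sin δ ≈ 0.589.
p = a·p₁ + b·p₂ ≈ (0.122, 0.728, 0.674); φ = arcsin(p_z) ≈ 42.41°, λ = atan2(p_y, p_x) ≈ 80.45°.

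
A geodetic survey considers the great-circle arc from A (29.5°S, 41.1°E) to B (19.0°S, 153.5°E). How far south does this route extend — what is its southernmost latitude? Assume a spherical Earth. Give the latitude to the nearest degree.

The great circle lies in the plane with unit normal n̂ = (p₁ × p₂)/|p₁ × p₂|.
Here n̂_z ≈ +0.770; the vertex latitude is φ_max = arccos|n̂_z| ≈ 39.7°.
Check via Clairaut: cos φ_max = |cos φ₁| · sin C = cos(29.5°)·sin(117.8°) ≈ 0.770, again giving ≈ 39.7°.

≈ 40°S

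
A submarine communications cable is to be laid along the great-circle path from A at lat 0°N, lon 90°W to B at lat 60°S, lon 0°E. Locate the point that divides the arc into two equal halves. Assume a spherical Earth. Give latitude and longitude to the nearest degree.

≈ lat 38°S, lon 63°W

Convert each endpoint to a unit vector on the sphere (x = cos φ cos λ, y = cos φ sin λ, z = sin φ).
The central angle between the endpoints is δ = arccos(p₁·p₂) ≈ 1.571 rad (90.0°).
Interpolate at f = 1/2 with slerp weights a = sin((1−f)δ)/sin δ ≈ 0.707, b = sin(fδ)/sin δ ≈ 0.707.
p = a·p₁ + b·p₂ ≈ (0.354, -0.707, -0.612); φ = arcsin(p_z) ≈ -37.76°, λ = atan2(p_y, p_x) ≈ -63.43°.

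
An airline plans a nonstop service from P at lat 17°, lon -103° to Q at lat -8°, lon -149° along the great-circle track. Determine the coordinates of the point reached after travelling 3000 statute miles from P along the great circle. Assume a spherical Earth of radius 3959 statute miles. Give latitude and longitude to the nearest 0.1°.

The haversine formula gives a central angle δ ≈ 0.906 rad (51.9°) between the endpoints. The total great-circle distance is δ·R ≈ 0.906 × 3959 ≈ 3586 mi, so the target fraction is f = 3000/3586 ≈ 0.837.
Interpolate at f ≈ 0.837 with slerp weights a = sin((1−f)δ)/sin δ ≈ 0.187, b = sin(fδ)/sin δ ≈ 0.873.
p = a·p₁ + b·p₂ ≈ (-0.782, -0.620, -0.067); φ = arcsin(p_z) ≈ -3.83°, λ = atan2(p_y, p_x) ≈ -141.58°.

≈ lat -3.8°, lon -141.6°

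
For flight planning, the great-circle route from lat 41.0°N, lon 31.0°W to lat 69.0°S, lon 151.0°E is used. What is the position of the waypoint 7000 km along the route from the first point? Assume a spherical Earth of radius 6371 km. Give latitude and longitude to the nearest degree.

≈ lat 22°S, lon 32°W

From cos δ = sin φ₁ sin φ₂ + cos φ₁ cos φ₂ cos Δλ, the central angle is δ ≈ 2.653 rad (152.0°). The total great-circle distance is δ·R ≈ 2.653 × 6371 ≈ 16899 km, so the target fraction is f = 7000/16899 ≈ 0.414.
Interpolate at f ≈ 0.414 with slerp weights a = sin((1−f)δ)/sin δ ≈ 2.128, b = sin(fδ)/sin δ ≈ 1.896.
p = a·p₁ + b·p₂ ≈ (0.783, -0.498, -0.374); φ = arcsin(p_z) ≈ -21.94°, λ = atan2(p_y, p_x) ≈ -32.46°.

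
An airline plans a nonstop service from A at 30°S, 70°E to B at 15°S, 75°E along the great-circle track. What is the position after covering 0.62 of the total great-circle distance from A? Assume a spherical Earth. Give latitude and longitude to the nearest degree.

Write both endpoints as unit vectors p₁, p₂ with components (cos φ cos λ, cos φ sin λ, sin φ).
The central angle between the endpoints is δ = arccos(p₁·p₂) ≈ 0.274 rad (15.7°).
Interpolate at f = 0.62 with slerp weights a = sin((1−f)δ)/sin δ ≈ 0.384, b = sin(fδ)/sin δ ≈ 0.625.
p = a·p₁ + b·p₂ ≈ (0.270, 0.896, -0.354); φ = arcsin(p_z) ≈ -20.72°, λ = atan2(p_y, p_x) ≈ 73.22°.

≈ 21°S, 73°E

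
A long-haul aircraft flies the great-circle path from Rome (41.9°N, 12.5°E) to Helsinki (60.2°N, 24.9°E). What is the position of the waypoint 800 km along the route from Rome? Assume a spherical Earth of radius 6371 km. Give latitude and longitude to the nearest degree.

The haversine formula gives a central angle δ ≈ 0.346 rad (19.8°) between the endpoints. The total great-circle distance is δ·R ≈ 0.346 × 6371 ≈ 2203 km, so the target fraction is f = 800/2203 ≈ 0.363.
Interpolate at f ≈ 0.363 with slerp weights a = sin((1−f)δ)/sin δ ≈ 0.645, b = sin(fδ)/sin δ ≈ 0.369.
p = a·p₁ + b·p₂ ≈ (0.635, 0.181, 0.751); φ = arcsin(p_z) ≈ 48.68°, λ = atan2(p_y, p_x) ≈ 15.92°.

≈ 49°N, 16°E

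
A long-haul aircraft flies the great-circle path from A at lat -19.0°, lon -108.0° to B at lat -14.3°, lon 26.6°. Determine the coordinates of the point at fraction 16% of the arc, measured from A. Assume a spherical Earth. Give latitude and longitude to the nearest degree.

≈ lat -29°, lon -89°

From cos δ = sin φ₁ sin φ₂ + cos φ₁ cos φ₂ cos Δλ, the central angle is δ ≈ 2.169 rad (124.3°).
Interpolate at f = 0.16 with slerp weights a = sin((1−f)δ)/sin δ ≈ 1.172, b = sin(fδ)/sin δ ≈ 0.411.
p = a·p₁ + b·p₂ ≈ (0.014, -0.875, -0.483); φ = arcsin(p_z) ≈ -28.89°, λ = atan2(p_y, p_x) ≈ -89.08°.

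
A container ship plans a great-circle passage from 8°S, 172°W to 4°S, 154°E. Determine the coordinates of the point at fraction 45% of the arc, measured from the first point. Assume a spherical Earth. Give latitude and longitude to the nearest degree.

≈ 6°S, 173°E

Convert each endpoint to a unit vector on the sphere (x = cos φ cos λ, y = cos φ sin λ, z = sin φ).
The central angle between the endpoints is δ = arccos(p₁·p₂) ≈ 0.594 rad (34.0°).
Interpolate at f = 0.45 with slerp weights a = sin((1−f)δ)/sin δ ≈ 0.573, b = sin(fδ)/sin δ ≈ 0.472.
p = a·p₁ + b·p₂ ≈ (-0.985, 0.127, -0.113); φ = arcsin(p_z) ≈ -6.47°, λ = atan2(p_y, p_x) ≈ 172.64°.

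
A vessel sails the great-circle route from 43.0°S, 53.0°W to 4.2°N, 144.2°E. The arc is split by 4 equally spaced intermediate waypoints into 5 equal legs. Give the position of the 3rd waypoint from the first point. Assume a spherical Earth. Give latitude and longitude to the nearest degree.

Write both endpoints as unit vectors p₁, p₂ with components (cos φ cos λ, cos φ sin λ, sin φ).
The central angle between the endpoints is δ = arccos(p₁·p₂) ≈ 2.414 rad (138.3°).
Interpolate at f = 3/5 with slerp weights a = sin((1−f)δ)/sin δ ≈ 1.236, b = sin(fδ)/sin δ ≈ 1.492.
p = a·p₁ + b·p₂ ≈ (-0.663, 0.148, -0.734); φ = arcsin(p_z) ≈ -47.22°, λ = atan2(p_y, p_x) ≈ 167.38°.

≈ 47°S, 167°E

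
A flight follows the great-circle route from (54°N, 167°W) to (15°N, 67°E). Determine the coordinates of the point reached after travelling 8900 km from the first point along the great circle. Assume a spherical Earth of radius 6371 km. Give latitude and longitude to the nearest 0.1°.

≈ (29.8°N, 76.3°E)

Convert each endpoint to a unit vector on the sphere (x = cos φ cos λ, y = cos φ sin λ, z = sin φ).
The central angle between the endpoints is δ = arccos(p₁·p₂) ≈ 1.695 rad (97.1°). The total great-circle distance is δ·R ≈ 1.695 × 6371 ≈ 10802 km, so the target fraction is f = 8900/10802 ≈ 0.824.
Interpolate at f ≈ 0.824 with slerp weights a = sin((1−f)δ)/sin δ ≈ 0.296, b = sin(fδ)/sin δ ≈ 0.993.
p = a·p₁ + b·p₂ ≈ (0.205, 0.843, 0.497); φ = arcsin(p_z) ≈ 29.78°, λ = atan2(p_y, p_x) ≈ 76.35°.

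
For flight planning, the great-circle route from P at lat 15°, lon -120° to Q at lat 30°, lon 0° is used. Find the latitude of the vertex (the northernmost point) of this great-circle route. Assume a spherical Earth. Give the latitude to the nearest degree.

≈ 41°

The great circle lies in the plane with unit normal n̂ = (p₁ × p₂)/|p₁ × p₂|.
Here n̂_z ≈ +0.757; the vertex latitude is φ_max = arccos|n̂_z| ≈ 40.8°.
Check via Clairaut: cos φ_max = |cos φ₁| · sin C = cos(15.0°)·sin(51.6°) ≈ 0.757, again giving ≈ 40.8°.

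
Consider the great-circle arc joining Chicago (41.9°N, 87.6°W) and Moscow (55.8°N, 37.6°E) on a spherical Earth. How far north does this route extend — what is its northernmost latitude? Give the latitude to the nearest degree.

≈ 69°N

The great circle lies in the plane with unit normal n̂ = (p₁ × p₂)/|p₁ × p₂|.
Here n̂_z ≈ +0.360; the vertex latitude is φ_max = arccos|n̂_z| ≈ 68.9°.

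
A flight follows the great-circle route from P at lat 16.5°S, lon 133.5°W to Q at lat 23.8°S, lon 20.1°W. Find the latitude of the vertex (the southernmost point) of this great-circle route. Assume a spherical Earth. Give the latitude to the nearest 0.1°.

≈ 34.1°S

The great circle lies in the plane with unit normal n̂ = (p₁ × p₂)/|p₁ × p₂|.
Here n̂_z ≈ +0.828; the vertex latitude is φ_max = arccos|n̂_z| ≈ 34.1°.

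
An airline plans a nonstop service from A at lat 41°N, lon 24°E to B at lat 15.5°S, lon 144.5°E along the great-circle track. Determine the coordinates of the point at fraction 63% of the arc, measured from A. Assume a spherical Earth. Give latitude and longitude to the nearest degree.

≈ lat 14°N, lon 110°E

Write both endpoints as unit vectors p₁, p₂ with components (cos φ cos λ, cos φ sin λ, sin φ).
The central angle between the endpoints is δ = arccos(p₁·p₂) ≈ 2.147 rad (123.0°).
Interpolate at f = 0.63 with slerp weights a = sin((1−f)δ)/sin δ ≈ 0.850, b = sin(fδ)/sin δ ≈ 1.164.
p = a·p₁ + b·p₂ ≈ (-0.327, 0.912, 0.247); φ = arcsin(p_z) ≈ 14.29°, λ = atan2(p_y, p_x) ≈ 109.70°.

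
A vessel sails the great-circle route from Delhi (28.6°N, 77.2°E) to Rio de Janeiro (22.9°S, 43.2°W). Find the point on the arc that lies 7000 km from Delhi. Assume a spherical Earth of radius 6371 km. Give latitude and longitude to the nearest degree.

Write both endpoints as unit vectors p₁, p₂ with components (cos φ cos λ, cos φ sin λ, sin φ).
The central angle between the endpoints is δ = arccos(p₁·p₂) ≈ 2.209 rad (126.6°). The total great-circle distance is δ·R ≈ 2.209 × 6371 ≈ 14072 km, so the target fraction is f = 7000/14072 ≈ 0.497.
Interpolate at f ≈ 0.497 with slerp weights a = sin((1−f)δ)/sin δ ≈ 1.115, b = sin(fδ)/sin δ ≈ 1.109.
p = a·p₁ + b·p₂ ≈ (0.961, 0.255, 0.102); φ = arcsin(p_z) ≈ 5.87°, λ = atan2(p_y, p_x) ≈ 14.88°.

≈ 6°N, 15°E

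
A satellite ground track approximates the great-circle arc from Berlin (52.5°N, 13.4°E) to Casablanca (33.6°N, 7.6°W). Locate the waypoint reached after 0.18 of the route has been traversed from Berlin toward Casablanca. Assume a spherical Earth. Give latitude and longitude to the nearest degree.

≈ (49°N, 9°E)

Write both endpoints as unit vectors p₁, p₂ with components (cos φ cos λ, cos φ sin λ, sin φ).
The central angle between the endpoints is δ = arccos(p₁·p₂) ≈ 0.422 rad (24.2°).
Interpolate at f = 0.18 with slerp weights a = sin((1−f)δ)/sin δ ≈ 0.828, b = sin(fδ)/sin δ ≈ 0.185.
p = a·p₁ + b·p₂ ≈ (0.643, 0.096, 0.759); φ = arcsin(p_z) ≈ 49.42°, λ = atan2(p_y, p_x) ≈ 8.52°.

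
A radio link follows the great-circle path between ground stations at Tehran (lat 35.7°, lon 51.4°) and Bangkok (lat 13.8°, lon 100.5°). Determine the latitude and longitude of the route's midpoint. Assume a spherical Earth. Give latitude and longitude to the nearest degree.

≈ lat 27°, lon 78°

Convert each endpoint to a unit vector on the sphere (x = cos φ cos λ, y = cos φ sin λ, z = sin φ).
The central angle between the endpoints is δ = arccos(p₁·p₂) ≈ 0.856 rad (49.0°).
Interpolate at f = 1/2 with slerp weights a = sin((1−f)δ)/sin δ ≈ 0.550, b = sin(fδ)/sin δ ≈ 0.550.
p = a·p₁ + b·p₂ ≈ (0.181, 0.874, 0.452); φ = arcsin(p_z) ≈ 26.86°, λ = atan2(p_y, p_x) ≈ 78.28°.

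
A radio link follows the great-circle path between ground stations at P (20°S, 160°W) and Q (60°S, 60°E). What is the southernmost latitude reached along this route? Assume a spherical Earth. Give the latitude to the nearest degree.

The great circle lies in the plane with unit normal n̂ = (p₁ × p₂)/|p₁ × p₂|.
Here n̂_z ≈ -0.303; the vertex latitude is φ_max = arccos|n̂_z| ≈ 72.4°.
Check via Clairaut: cos φ_max = |cos φ₁| · sin C = cos(20.0°)·sin(161.2°) ≈ 0.303, again giving ≈ 72.4°.

≈ 72°S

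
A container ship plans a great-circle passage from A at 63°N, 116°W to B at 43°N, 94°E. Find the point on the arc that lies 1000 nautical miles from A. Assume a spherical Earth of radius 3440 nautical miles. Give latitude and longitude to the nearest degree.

≈ 77°N, 145°W

Convert each endpoint to a unit vector on the sphere (x = cos φ cos λ, y = cos φ sin λ, z = sin φ).
The central angle between the endpoints is δ = arccos(p₁·p₂) ≈ 1.245 rad (71.3°). The total great-circle distance is δ·R ≈ 1.245 × 3440 ≈ 4283 nmi, so the target fraction is f = 1000/4283 ≈ 0.234.
Interpolate at f ≈ 0.234 with slerp weights a = sin((1−f)δ)/sin δ ≈ 0.861, b = sin(fδ)/sin δ ≈ 0.303.
p = a·p₁ + b·p₂ ≈ (-0.187, -0.131, 0.974); φ = arcsin(p_z) ≈ 76.82°, λ = atan2(p_y, p_x) ≈ -145.03°.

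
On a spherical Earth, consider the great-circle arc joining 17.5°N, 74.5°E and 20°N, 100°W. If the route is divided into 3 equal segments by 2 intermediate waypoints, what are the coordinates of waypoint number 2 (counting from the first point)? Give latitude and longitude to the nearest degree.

Write both endpoints as unit vectors p₁, p₂ with components (cos φ cos λ, cos φ sin λ, sin φ).
The central angle between the endpoints is δ = arccos(p₁·p₂) ≈ 2.480 rad (142.1°).
Interpolate at f = 2/3 with slerp weights a = sin((1−f)δ)/sin δ ≈ 1.198, b = sin(fδ)/sin δ ≈ 1.623.
p = a·p₁ + b·p₂ ≈ (0.041, -0.401, 0.915); φ = arcsin(p_z) ≈ 66.25°, λ = atan2(p_y, p_x) ≈ -84.22°.

≈ 66°N, 84°W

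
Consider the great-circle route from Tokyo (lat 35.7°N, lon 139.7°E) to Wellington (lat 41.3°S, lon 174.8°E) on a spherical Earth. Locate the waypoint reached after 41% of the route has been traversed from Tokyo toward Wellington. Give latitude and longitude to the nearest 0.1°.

≈ lat 4.1°N, lon 153.9°E

Convert each endpoint to a unit vector on the sphere (x = cos φ cos λ, y = cos φ sin λ, z = sin φ).
The central angle between the endpoints is δ = arccos(p₁·p₂) ≈ 1.457 rad (83.5°).
Interpolate at f = 0.41 with slerp weights a = sin((1−f)δ)/sin δ ≈ 0.762, b = sin(fδ)/sin δ ≈ 0.566.
p = a·p₁ + b·p₂ ≈ (-0.896, 0.439, 0.071); φ = arcsin(p_z) ≈ 4.09°, λ = atan2(p_y, p_x) ≈ 153.89°.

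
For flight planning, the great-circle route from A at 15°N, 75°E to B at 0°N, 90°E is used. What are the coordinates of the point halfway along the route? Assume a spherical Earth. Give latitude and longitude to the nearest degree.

≈ 8°N, 83°E

The haversine formula gives a central angle δ ≈ 0.368 rad (21.1°) between the endpoints.
Interpolate at f = 1/2 with slerp weights a = sin((1−f)δ)/sin δ ≈ 0.509, b = sin(fδ)/sin δ ≈ 0.509.
p = a·p₁ + b·p₂ ≈ (0.127, 0.983, 0.132); φ = arcsin(p_z) ≈ 7.56°, λ = atan2(p_y, p_x) ≈ 82.63°.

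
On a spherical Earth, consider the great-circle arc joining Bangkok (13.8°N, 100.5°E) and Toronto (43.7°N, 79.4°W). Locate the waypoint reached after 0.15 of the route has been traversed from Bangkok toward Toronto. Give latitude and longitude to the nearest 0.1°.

≈ 32.2°N, 100.5°E

Convert each endpoint to a unit vector on the sphere (x = cos φ cos λ, y = cos φ sin λ, z = sin φ).
The central angle between the endpoints is δ = arccos(p₁·p₂) ≈ 2.138 rad (122.5°).
Interpolate at f = 0.15 with slerp weights a = sin((1−f)δ)/sin δ ≈ 1.150, b = sin(fδ)/sin δ ≈ 0.374.
p = a·p₁ + b·p₂ ≈ (-0.154, 0.832, 0.533); φ = arcsin(p_z) ≈ 32.17°, λ = atan2(p_y, p_x) ≈ 100.47°.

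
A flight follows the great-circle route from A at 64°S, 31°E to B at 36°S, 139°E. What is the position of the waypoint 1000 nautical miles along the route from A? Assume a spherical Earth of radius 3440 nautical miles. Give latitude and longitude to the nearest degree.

≈ 68°S, 72°E

Write both endpoints as unit vectors p₁, p₂ with components (cos φ cos λ, cos φ sin λ, sin φ).
The central angle between the endpoints is δ = arccos(p₁·p₂) ≈ 1.139 rad (65.2°). The total great-circle distance is δ·R ≈ 1.139 × 3440 ≈ 3917 nmi, so the target fraction is f = 1000/3917 ≈ 0.255.
Interpolate at f ≈ 0.255 with slerp weights a = sin((1−f)δ)/sin δ ≈ 0.826, b = sin(fδ)/sin δ ≈ 0.316.
p = a·p₁ + b·p₂ ≈ (0.118, 0.354, -0.928); φ = arcsin(p_z) ≈ -68.10°, λ = atan2(p_y, p_x) ≈ 71.62°.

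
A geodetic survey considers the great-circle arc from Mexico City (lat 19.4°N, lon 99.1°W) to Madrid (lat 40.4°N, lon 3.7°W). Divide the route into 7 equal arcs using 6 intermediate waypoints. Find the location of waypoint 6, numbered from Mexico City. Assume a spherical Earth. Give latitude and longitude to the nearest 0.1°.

≈ lat 43.1°N, lon 18.9°W

Convert each endpoint to a unit vector on the sphere (x = cos φ cos λ, y = cos φ sin λ, z = sin φ).
The central angle between the endpoints is δ = arccos(p₁·p₂) ≈ 1.423 rad (81.5°).
Interpolate at f = 6/7 with slerp weights a = sin((1−f)δ)/sin δ ≈ 0.204, b = sin(fδ)/sin δ ≈ 0.949.
p = a·p₁ + b·p₂ ≈ (0.691, -0.237, 0.683); φ = arcsin(p_z) ≈ 43.08°, λ = atan2(p_y, p_x) ≈ -18.91°.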